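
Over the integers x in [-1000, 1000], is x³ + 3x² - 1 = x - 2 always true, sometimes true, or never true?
Track d = LHS − RHS over the integers in [-1000, 1000]. Equality would need d = 0, but d changes sign only between consecutive integers, jumping over 0:
x = -4: LHS = (-4)³ + 3·(-4)² - 1 = -17, RHS = (-4) - 2 = -6; -17 = -6 — FAILS  (d = -11)
x = -3: LHS = (-3)³ + 3·(-3)² - 1 = -1, RHS = (-3) - 2 = -5; -1 = -5 — FAILS  (d = 4)
Away from these crossings d keeps a constant sign, and checking every integer in [-1000, 1000] confirms d ≠ 0 throughout. Hence the two sides are never equal, so the claimed relation (=) fails for every integer in [-1000, 1000].

No integer in the range satisfies it.

Answer: Never true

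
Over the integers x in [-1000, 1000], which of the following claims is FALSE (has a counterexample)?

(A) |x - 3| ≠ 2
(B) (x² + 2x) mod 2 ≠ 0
(A) x = 1: LHS = |1 - 3| = |-2| = 2; 2 ≠ 2 — FAILS
(B) x = 0: LHS = (0² + 2·0) mod 2 = 0 mod 2 = 0; 0 ≠ 0 — FAILS

Answer: Both A and B are false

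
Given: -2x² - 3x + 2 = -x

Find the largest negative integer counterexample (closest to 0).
Testing negative integers from -1 downward:
x = -1: LHS = -2·(-1)² - 3·(-1) + 2 = 3, RHS = -(-1) = 1; 3 = 1 — FAILS  ← closest negative counterexample to 0

Answer: x = -1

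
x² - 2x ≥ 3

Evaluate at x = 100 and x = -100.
x = 100: LHS = 100² - 2·100 = 9800; 9800 ≥ 3 — holds
x = -100: LHS = (-100)² - 2·(-100) = 10200; 10200 ≥ 3 — holds

Answer: Yes, holds for both x = 100 and x = -100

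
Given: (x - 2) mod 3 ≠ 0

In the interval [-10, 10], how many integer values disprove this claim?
Counterexamples in [-10, 10]: {-10, -7, -4, -1, 2, 5, 8}.

Counting them gives 7 values.

Answer: 7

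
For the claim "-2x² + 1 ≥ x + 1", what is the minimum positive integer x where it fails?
Testing positive integers:
x = 1: LHS = -2·1² + 1 = -1, RHS = 1 + 1 = 2; -1 ≥ 2 — FAILS  ← smallest positive counterexample

Answer: x = 1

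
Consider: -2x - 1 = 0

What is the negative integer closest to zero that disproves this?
Testing negative integers from -1 downward:
x = -1: LHS = -2·(-1) - 1 = 1; 1 = 0 — FAILS  ← closest negative counterexample to 0

Answer: x = -1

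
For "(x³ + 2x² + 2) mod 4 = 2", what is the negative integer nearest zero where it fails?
Testing negative integers from -1 downward:
x = -1: LHS = ((-1)³ + 2·(-1)² + 2) mod 4 = 3 mod 4 = 3; 3 = 2 — FAILS  ← closest negative counterexample to 0

Answer: x = -1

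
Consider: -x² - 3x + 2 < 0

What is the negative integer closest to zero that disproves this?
Testing negative integers from -1 downward:
x = -1: LHS = -(-1)² - 3·(-1) + 2 = 4; 4 < 0 — FAILS  ← closest negative counterexample to 0

Answer: x = -1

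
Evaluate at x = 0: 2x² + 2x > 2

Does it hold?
x = 0: LHS = 2·0² + 2·0 = 0; 0 > 2 — FAILS

The relation fails at x = 0, so x = 0 is a counterexample.

Answer: No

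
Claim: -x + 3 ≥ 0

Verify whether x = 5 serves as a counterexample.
Substitute x = 5 into the relation:
x = 5: LHS = -5 + 3 = -2; -2 ≥ 0 — FAILS

Since the claim fails at x = 5, this value is a counterexample.

Answer: Yes, x = 5 is a counterexample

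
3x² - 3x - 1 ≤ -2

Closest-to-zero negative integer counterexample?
Testing negative integers from -1 downward:
x = -1: LHS = 3·(-1)² - 3·(-1) - 1 = 5; 5 ≤ -2 — FAILS  ← closest negative counterexample to 0

Answer: x = -1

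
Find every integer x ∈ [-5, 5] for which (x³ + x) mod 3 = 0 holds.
Holds for: {-3, 0, 3}
Fails for: {-5, -4, -2, -1, 1, 2, 4, 5}

Answer: {-3, 0, 3}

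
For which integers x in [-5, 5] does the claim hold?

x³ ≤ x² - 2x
Holds for: {-5, -4, -3, -2, -1, 0}
Fails for: {1, 2, 3, 4, 5}

Answer: {-5, -4, -3, -2, -1, 0}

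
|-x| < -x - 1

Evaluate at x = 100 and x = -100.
x = 100: LHS = |-100| = 100, RHS = -100 - 1 = -101; 100 < -101 — FAILS
x = -100: LHS = |-(-100)| = |100| = 100, RHS = -(-100) - 1 = 99; 100 < 99 — FAILS

Answer: No, fails for both x = 100 and x = -100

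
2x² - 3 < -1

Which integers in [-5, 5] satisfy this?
Holds for: {0}
Fails for: {-5, -4, -3, -2, -1, 1, 2, 3, 4, 5}

Answer: {0}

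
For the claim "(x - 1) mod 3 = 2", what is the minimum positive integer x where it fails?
Testing positive integers:
x = 1: LHS = (1 - 1) mod 3 = 0 mod 3 = 0; 0 = 2 — FAILS  ← smallest positive counterexample

Answer: x = 1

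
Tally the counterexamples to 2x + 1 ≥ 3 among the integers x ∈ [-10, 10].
Counterexamples in [-10, 10]: {-10, -9, -8, -7, -6, -5, -4, -3, -2, -1, 0}.

Counting them gives 11 values.

Answer: 11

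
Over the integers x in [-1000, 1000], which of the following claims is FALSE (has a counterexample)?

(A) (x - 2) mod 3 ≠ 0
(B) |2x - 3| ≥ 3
(A) x = -1: LHS = ((-1) - 2) mod 3 = (-3) mod 3 = 0; 0 ≠ 0 — FAILS
(B) x = 1: LHS = |2·1 - 3| = |-1| = 1; 1 ≥ 3 — FAILS

Answer: Both A and B are false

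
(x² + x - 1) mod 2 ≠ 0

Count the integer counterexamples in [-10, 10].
For a polynomial with integer coefficients, its value mod 2 depends only on x mod 2, so it suffices to check one representative of each residue class, x = 0, 1:
x = 0: LHS = (0² + 0 - 1) mod 2 = (-1) mod 2 = 1; 1 ≠ 0 — holds
x = 1: LHS = (1² + 1 - 1) mod 2 = 1 mod 2 = 1; 1 ≠ 0 — holds
The relation holds in every residue class, so the relation holds for every integer in [-10, 10].

No counterexample appears in that range.

Answer: 0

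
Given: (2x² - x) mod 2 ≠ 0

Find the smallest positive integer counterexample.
Testing positive integers:
x = 1: LHS = (2·1² - 1) mod 2 = 1 mod 2 = 1; 1 ≠ 0 — holds
x = 2: LHS = (2·2² - 2) mod 2 = 6 mod 2 = 0; 0 ≠ 0 — FAILS  ← smallest positive counterexample

Answer: x = 2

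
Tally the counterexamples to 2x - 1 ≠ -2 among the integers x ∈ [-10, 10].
Track d = LHS − RHS over the integers in [-10, 10]. Equality would need d = 0, but d changes sign only between consecutive integers, jumping over 0:
x = -1: LHS = 2·(-1) - 1 = -3; -3 ≠ -2 — holds  (d = -1)
x = 0: LHS = 2·0 - 1 = -1; -1 ≠ -2 — holds  (d = 1)
Away from these crossings d keeps a constant sign, and checking every integer in [-10, 10] confirms d ≠ 0 throughout. Hence the two sides are never equal, so the relation holds for every integer in [-10, 10].

No counterexample appears in that range.

Answer: 0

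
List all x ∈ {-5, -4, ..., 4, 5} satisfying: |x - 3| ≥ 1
Holds for: {-5, -4, -3, -2, -1, 0, 1, 2, 4, 5}
Fails for: {3}

Answer: {-5, -4, -3, -2, -1, 0, 1, 2, 4, 5}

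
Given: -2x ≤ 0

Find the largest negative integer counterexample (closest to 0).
Testing negative integers from -1 downward:
x = -1: LHS = -2·(-1) = 2; 2 ≤ 0 — FAILS  ← closest negative counterexample to 0

Answer: x = -1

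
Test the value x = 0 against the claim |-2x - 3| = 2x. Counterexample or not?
Substitute x = 0 into the relation:
x = 0: LHS = |-2·0 - 3| = |-3| = 3, RHS = 2·0 = 0; 3 = 0 — FAILS

Since the claim fails at x = 0, this value is a counterexample.

Answer: Yes, x = 0 is a counterexample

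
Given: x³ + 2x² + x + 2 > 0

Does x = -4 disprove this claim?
Substitute x = -4 into the relation:
x = -4: LHS = (-4)³ + 2·(-4)² + (-4) + 2 = -34; -34 > 0 — FAILS

Since the claim fails at x = -4, this value is a counterexample.

Answer: Yes, x = -4 is a counterexample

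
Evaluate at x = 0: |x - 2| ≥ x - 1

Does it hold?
x = 0: LHS = |0 - 2| = |-2| = 2, RHS = 0 - 1 = -1; 2 ≥ -1 — holds

The relation is satisfied at x = 0.

Answer: Yes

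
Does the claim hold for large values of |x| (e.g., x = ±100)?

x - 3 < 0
x = 100: LHS = 100 - 3 = 97; 97 < 0 — FAILS
x = -100: LHS = (-100) - 3 = -103; -103 < 0 — holds

Answer: Partially: fails for x = 100, holds for x = -100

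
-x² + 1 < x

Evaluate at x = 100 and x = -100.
x = 100: LHS = -100² + 1 = -9999; -9999 < 100 — holds
x = -100: LHS = -(-100)² + 1 = -9999; -9999 < -100 — holds

Answer: Yes, holds for both x = 100 and x = -100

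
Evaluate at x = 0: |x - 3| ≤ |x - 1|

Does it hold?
x = 0: LHS = |0 - 3| = |-3| = 3, RHS = |0 - 1| = |-1| = 1; 3 ≤ 1 — FAILS

The relation fails at x = 0, so x = 0 is a counterexample.

Answer: No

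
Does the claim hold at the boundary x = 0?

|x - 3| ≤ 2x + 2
x = 0: LHS = |0 - 3| = |-3| = 3, RHS = 2·0 + 2 = 2; 3 ≤ 2 — FAILS

The relation fails at x = 0, so x = 0 is a counterexample.

Answer: No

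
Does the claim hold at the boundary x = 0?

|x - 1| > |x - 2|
x = 0: LHS = |0 - 1| = |-1| = 1, RHS = |0 - 2| = |-2| = 2; 1 > 2 — FAILS

The relation fails at x = 0, so x = 0 is a counterexample.

Answer: No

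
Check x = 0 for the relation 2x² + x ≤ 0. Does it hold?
x = 0: LHS = 2·0² + 0 = 0; 0 ≤ 0 — holds

The relation is satisfied at x = 0.

Answer: Yes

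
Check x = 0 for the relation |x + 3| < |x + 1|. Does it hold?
x = 0: LHS = |0 + 3| = |3| = 3, RHS = |0 + 1| = |1| = 1; 3 < 1 — FAILS

The relation fails at x = 0, so x = 0 is a counterexample.

Answer: No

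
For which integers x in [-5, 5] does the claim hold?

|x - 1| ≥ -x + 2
Holds for: {2, 3, 4, 5}
Fails for: {-5, -4, -3, -2, -1, 0, 1}

Answer: {2, 3, 4, 5}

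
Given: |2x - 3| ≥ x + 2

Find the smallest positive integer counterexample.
Testing positive integers:
x = 1: LHS = |2·1 - 3| = |-1| = 1, RHS = 1 + 2 = 3; 1 ≥ 3 — FAILS  ← smallest positive counterexample

Answer: x = 1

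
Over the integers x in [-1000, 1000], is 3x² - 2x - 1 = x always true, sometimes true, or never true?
Track d = LHS − RHS over the integers in [-1000, 1000]. Equality would need d = 0, but d changes sign only between consecutive integers, jumping over 0:
x = -1: LHS = 3·(-1)² - 2·(-1) - 1 = 4; 4 = -1 — FAILS  (d = 5)
x = 0: LHS = 3·0² - 2·0 - 1 = -1; -1 = 0 — FAILS  (d = -1)
x = 1: LHS = 3·1² - 2·1 - 1 = 0; 0 = 1 — FAILS  (d = -1)
x = 2: LHS = 3·2² - 2·2 - 1 = 7; 7 = 2 — FAILS  (d = 5)
Away from these crossings d keeps a constant sign, and checking every integer in [-1000, 1000] confirms d ≠ 0 throughout. Hence the two sides are never equal, so the claimed relation (=) fails for every integer in [-1000, 1000].

No integer in the range satisfies it.

Answer: Never true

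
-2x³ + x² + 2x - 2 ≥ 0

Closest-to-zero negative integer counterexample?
Testing negative integers from -1 downward:
x = -1: LHS = -2·(-1)³ + (-1)² + 2·(-1) - 2 = -1; -1 ≥ 0 — FAILS  ← closest negative counterexample to 0

Answer: x = -1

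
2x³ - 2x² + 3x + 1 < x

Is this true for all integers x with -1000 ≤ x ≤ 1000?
The claim fails at x = 0:
x = 0: LHS = 2·0³ - 2·0² + 3·0 + 1 = 1; 1 < 0 — FAILS

Because a single integer refutes it, the statement is false.

Answer: False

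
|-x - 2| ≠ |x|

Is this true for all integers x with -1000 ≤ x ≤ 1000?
The claim fails at x = -1:
x = -1: LHS = |-(-1) - 2| = |-1| = 1, RHS = |-1| = 1; 1 ≠ 1 — FAILS

Because a single integer refutes it, the statement is false.

Answer: False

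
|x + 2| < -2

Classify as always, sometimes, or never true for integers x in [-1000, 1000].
An absolute value is never negative, so the left side is ≥ 0 for every x, while the right side is -2. Tightest case in [-1000, 1000] is x = -2:
x = -2: LHS = |(-2) + 2| = |0| = 0; 0 < -2 — FAILS
Hence LHS − RHS is never negative, i.e. LHS ≥ RHS throughout, so the claimed relation (<) fails for every integer in [-1000, 1000].

No integer in the range satisfies it.

Answer: Never true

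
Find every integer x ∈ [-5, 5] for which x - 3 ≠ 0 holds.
Holds for: {-5, -4, -3, -2, -1, 0, 1, 2, 4, 5}
Fails for: {3}

Answer: {-5, -4, -3, -2, -1, 0, 1, 2, 4, 5}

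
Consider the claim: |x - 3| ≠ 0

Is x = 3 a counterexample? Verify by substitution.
Substitute x = 3 into the relation:
x = 3: LHS = |3 - 3| = |0| = 0; 0 ≠ 0 — FAILS

Since the claim fails at x = 3, this value is a counterexample.

Answer: Yes, x = 3 is a counterexample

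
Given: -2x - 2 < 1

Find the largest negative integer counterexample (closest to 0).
Testing negative integers from -1 downward:
x = -1: LHS = -2·(-1) - 2 = 0; 0 < 1 — holds
x = -2: LHS = -2·(-2) - 2 = 2; 2 < 1 — FAILS  ← closest negative counterexample to 0

Answer: x = -2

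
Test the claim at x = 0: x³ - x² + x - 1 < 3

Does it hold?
x = 0: LHS = 0³ - 0² + 0 - 1 = -1; -1 < 3 — holds

The relation is satisfied at x = 0.

Answer: Yes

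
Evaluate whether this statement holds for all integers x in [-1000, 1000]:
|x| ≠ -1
An absolute value is never negative, so the left side is ≥ 0 for every x, while the right side is -1. Tightest case in [-1000, 1000] is x = 0:
x = 0: LHS = |0| = 0; 0 ≠ -1 — holds
Hence LHS − RHS is never 0, i.e. the two sides are never equal, so the relation holds for every integer in [-1000, 1000].

No counterexample exists.

Answer: True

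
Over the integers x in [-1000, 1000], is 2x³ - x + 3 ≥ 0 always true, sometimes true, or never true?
Holds at x = 0: LHS = 2·0³ - 0 + 3 = 3; 3 ≥ 0 — holds
Fails at x = -2: LHS = 2·(-2)³ - (-2) + 3 = -11; -11 ≥ 0 — FAILS
It is satisfied by some integers in the range but not all.

Answer: Sometimes true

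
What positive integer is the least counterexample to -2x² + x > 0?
Testing positive integers:
x = 1: LHS = -2·1² + 1 = -1; -1 > 0 — FAILS  ← smallest positive counterexample

Answer: x = 1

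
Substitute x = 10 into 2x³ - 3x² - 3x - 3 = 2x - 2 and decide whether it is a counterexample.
Substitute x = 10 into the relation:
x = 10: LHS = 2·10³ - 3·10² - 3·10 - 3 = 1667, RHS = 2·10 - 2 = 18; 1667 = 18 — FAILS

Since the claim fails at x = 10, this value is a counterexample.

Answer: Yes, x = 10 is a counterexample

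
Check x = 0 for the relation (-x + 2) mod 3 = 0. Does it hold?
x = 0: LHS = (-0 + 2) mod 3 = 2 mod 3 = 2; 2 = 0 — FAILS

The relation fails at x = 0, so x = 0 is a counterexample.

Answer: No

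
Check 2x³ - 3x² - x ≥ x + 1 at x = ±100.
x = 100: LHS = 2·100³ - 3·100² - 100 = 1969900, RHS = 100 + 1 = 101; 1969900 ≥ 101 — holds
x = -100: LHS = 2·(-100)³ - 3·(-100)² - (-100) = -2029900, RHS = (-100) + 1 = -99; -2029900 ≥ -99 — FAILS

Answer: Partially: holds for x = 100, fails for x = -100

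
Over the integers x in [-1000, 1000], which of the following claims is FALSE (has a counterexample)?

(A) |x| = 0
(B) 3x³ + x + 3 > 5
(A) x = 1: LHS = |1| = 1; 1 = 0 — FAILS
(B) x = 0: LHS = 3·0³ + 0 + 3 = 3; 3 > 5 — FAILS

Answer: Both A and B are false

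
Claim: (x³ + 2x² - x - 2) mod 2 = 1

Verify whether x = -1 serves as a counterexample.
Substitute x = -1 into the relation:
x = -1: LHS = ((-1)³ + 2·(-1)² - (-1) - 2) mod 2 = 0 mod 2 = 0; 0 = 1 — FAILS

Since the claim fails at x = -1, this value is a counterexample.

Answer: Yes, x = -1 is a counterexample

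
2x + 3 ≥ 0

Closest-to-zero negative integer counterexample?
Testing negative integers from -1 downward:
x = -1: LHS = 2·(-1) + 3 = 1; 1 ≥ 0 — holds
x = -2: LHS = 2·(-2) + 3 = -1; -1 ≥ 0 — FAILS  ← closest negative counterexample to 0

Answer: x = -2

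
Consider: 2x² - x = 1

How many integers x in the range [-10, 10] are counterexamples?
Counterexamples in [-10, 10]: {-10, -9, -8, -7, -6, -5, -4, -3, -2, -1, 0, 2, 3, 4, 5, 6, 7, 8, 9, 10}.

Counting them gives 20 values.

Answer: 20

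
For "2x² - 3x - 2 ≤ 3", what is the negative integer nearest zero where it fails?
Testing negative integers from -1 downward:
x = -1: LHS = 2·(-1)² - 3·(-1) - 2 = 3; 3 ≤ 3 — holds
x = -2: LHS = 2·(-2)² - 3·(-2) - 2 = 12; 12 ≤ 3 — FAILS  ← closest negative counterexample to 0

Answer: x = -2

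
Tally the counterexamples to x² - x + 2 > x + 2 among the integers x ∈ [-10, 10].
Counterexamples in [-10, 10]: {0, 1, 2}.

Counting them gives 3 values.

Answer: 3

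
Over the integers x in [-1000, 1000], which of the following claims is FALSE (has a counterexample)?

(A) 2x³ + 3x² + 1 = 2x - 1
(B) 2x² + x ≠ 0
(A) x = 0: LHS = 2·0³ + 3·0² + 1 = 1, RHS = 2·0 - 1 = -1; 1 = -1 — FAILS
(B) x = 0: LHS = 2·0² + 0 = 0; 0 ≠ 0 — FAILS

Answer: Both A and B are false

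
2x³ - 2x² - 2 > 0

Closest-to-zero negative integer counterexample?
Testing negative integers from -1 downward:
x = -1: LHS = 2·(-1)³ - 2·(-1)² - 2 = -6; -6 > 0 — FAILS  ← closest negative counterexample to 0

Answer: x = -1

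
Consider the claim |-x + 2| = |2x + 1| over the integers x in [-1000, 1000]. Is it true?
The claim fails at x = 0:
x = 0: LHS = |-0 + 2| = |2| = 2, RHS = |2·0 + 1| = |1| = 1; 2 = 1 — FAILS

Because a single integer refutes it, the statement is false.

Answer: False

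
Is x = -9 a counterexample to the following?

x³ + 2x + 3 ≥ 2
Substitute x = -9 into the relation:
x = -9: LHS = (-9)³ + 2·(-9) + 3 = -744; -744 ≥ 2 — FAILS

Since the claim fails at x = -9, this value is a counterexample.

Answer: Yes, x = -9 is a counterexample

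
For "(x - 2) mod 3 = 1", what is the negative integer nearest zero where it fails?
Testing negative integers from -1 downward:
x = -1: LHS = ((-1) - 2) mod 3 = (-3) mod 3 = 0; 0 = 1 — FAILS  ← closest negative counterexample to 0

Answer: x = -1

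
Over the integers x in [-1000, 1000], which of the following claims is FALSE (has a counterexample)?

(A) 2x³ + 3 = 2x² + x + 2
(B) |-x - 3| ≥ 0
(A) x = 0: LHS = 2·0³ + 3 = 3, RHS = 2·0² + 0 + 2 = 2; 3 = 2 — FAILS

(B) An absolute value is never negative, so the left side is ≥ 0 for every x, while the right side is 0. Tightest case in [-1000, 1000] is x = -3:
x = -3: LHS = |-(-3) - 3| = |0| = 0; 0 ≥ 0 — holds
Hence LHS − RHS is never negative, i.e. LHS ≥ RHS throughout, so the relation holds for every integer in [-1000, 1000].

Only (A) has a counterexample.

Answer: A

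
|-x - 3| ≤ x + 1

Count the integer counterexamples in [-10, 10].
Counterexamples in [-10, 10]: {-10, -9, -8, -7, -6, -5, -4, -3, -2, -1, 0, 1, 2, 3, 4, 5, 6, 7, 8, 9, 10}.

Counting them gives 21 values.

Answer: 21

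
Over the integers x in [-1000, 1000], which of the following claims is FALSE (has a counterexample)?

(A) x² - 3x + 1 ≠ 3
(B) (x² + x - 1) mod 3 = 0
(A) Track d = LHS − RHS over the integers in [-1000, 1000]. Equality would need d = 0, but d changes sign only between consecutive integers, jumping over 0:
x = -1: LHS = (-1)² - 3·(-1) + 1 = 5; 5 ≠ 3 — holds  (d = 2)
x = 0: LHS = 0² - 3·0 + 1 = 1; 1 ≠ 3 — holds  (d = -2)
x = 3: LHS = 3² - 3·3 + 1 = 1; 1 ≠ 3 — holds  (d = -2)
x = 4: LHS = 4² - 3·4 + 1 = 5; 5 ≠ 3 — holds  (d = 2)
Away from these crossings d keeps a constant sign, and checking every integer in [-1000, 1000] confirms d ≠ 0 throughout. Hence the two sides are never equal, so the relation holds for every integer in [-1000, 1000].

(B) x = 0: LHS = (0² + 0 - 1) mod 3 = (-1) mod 3 = 2; 2 = 0 — FAILS

Only (B) has a counterexample.

Answer: B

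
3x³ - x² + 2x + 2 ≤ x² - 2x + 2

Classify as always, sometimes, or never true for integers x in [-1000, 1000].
Holds at x = 0: LHS = 3·0³ - 0² + 2·0 + 2 = 2, RHS = 0² - 2·0 + 2 = 2; 2 ≤ 2 — holds
Fails at x = 1: LHS = 3·1³ - 1² + 2·1 + 2 = 6, RHS = 1² - 2·1 + 2 = 1; 6 ≤ 1 — FAILS
It is satisfied by some integers in the range but not all.

Answer: Sometimes true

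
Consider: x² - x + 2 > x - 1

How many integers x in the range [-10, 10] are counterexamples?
Over all integers in [-10, 10], LHS − RHS is smallest at x = 1, where it equals 2:
x = 1: LHS = 1² - 1 + 2 = 2, RHS = 1 - 1 = 0; 2 > 0 — holds
At the ends of the range:
x = -10: LHS = (-10)² - (-10) + 2 = 112, RHS = (-10) - 1 = -11; 112 > -11 — holds
x = 10: LHS = 10² - 10 + 2 = 92, RHS = 10 - 1 = 9; 92 > 9 — holds
Hence LHS − RHS is never zero or negative, i.e. LHS > RHS throughout, so the relation holds for every integer in [-10, 10].

No counterexample appears in that range.

Answer: 0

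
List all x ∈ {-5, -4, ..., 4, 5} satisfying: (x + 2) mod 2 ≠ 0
Holds for: {-5, -3, -1, 1, 3, 5}
Fails for: {-4, -2, 0, 2, 4}

Answer: {-5, -3, -1, 1, 3, 5}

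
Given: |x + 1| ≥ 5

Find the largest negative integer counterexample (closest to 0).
Testing negative integers from -1 downward:
x = -1: LHS = |(-1) + 1| = |0| = 0; 0 ≥ 5 — FAILS  ← closest negative counterexample to 0

Answer: x = -1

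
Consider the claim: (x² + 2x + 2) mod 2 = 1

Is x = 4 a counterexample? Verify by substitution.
Substitute x = 4 into the relation:
x = 4: LHS = (4² + 2·4 + 2) mod 2 = 26 mod 2 = 0; 0 = 1 — FAILS

Since the claim fails at x = 4, this value is a counterexample.

Answer: Yes, x = 4 is a counterexample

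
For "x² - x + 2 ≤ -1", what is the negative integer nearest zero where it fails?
Testing negative integers from -1 downward:
x = -1: LHS = (-1)² - (-1) + 2 = 4; 4 ≤ -1 — FAILS  ← closest negative counterexample to 0

Answer: x = -1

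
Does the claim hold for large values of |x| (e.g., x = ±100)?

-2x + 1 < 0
x = 100: LHS = -2·100 + 1 = -199; -199 < 0 — holds
x = -100: LHS = -2·(-100) + 1 = 201; 201 < 0 — FAILS

Answer: Partially: holds for x = 100, fails for x = -100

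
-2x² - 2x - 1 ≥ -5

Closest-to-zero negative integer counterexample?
Testing negative integers from -1 downward:
x = -1: LHS = -2·(-1)² - 2·(-1) - 1 = -1; -1 ≥ -5 — holds
x = -2: LHS = -2·(-2)² - 2·(-2) - 1 = -5; -5 ≥ -5 — holds
x = -3: LHS = -2·(-3)² - 2·(-3) - 1 = -13; -13 ≥ -5 — FAILS  ← closest negative counterexample to 0

Answer: x = -3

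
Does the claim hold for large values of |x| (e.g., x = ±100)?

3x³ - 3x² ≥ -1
x = 100: LHS = 3·100³ - 3·100² = 2970000; 2970000 ≥ -1 — holds
x = -100: LHS = 3·(-100)³ - 3·(-100)² = -3030000; -3030000 ≥ -1 — FAILS

Answer: Partially: holds for x = 100, fails for x = -100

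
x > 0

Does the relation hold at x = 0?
x = 0: 0 > 0 — FAILS

The relation fails at x = 0, so x = 0 is a counterexample.

Answer: No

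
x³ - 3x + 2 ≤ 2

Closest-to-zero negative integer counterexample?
Testing negative integers from -1 downward:
x = -1: LHS = (-1)³ - 3·(-1) + 2 = 4; 4 ≤ 2 — FAILS  ← closest negative counterexample to 0

Answer: x = -1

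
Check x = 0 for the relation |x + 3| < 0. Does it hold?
x = 0: LHS = |0 + 3| = |3| = 3; 3 < 0 — FAILS

The relation fails at x = 0, so x = 0 is a counterexample.

Answer: No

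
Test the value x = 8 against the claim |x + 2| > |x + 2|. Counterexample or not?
Substitute x = 8 into the relation:
x = 8: LHS = |8 + 2| = |10| = 10, RHS = |8 + 2| = |10| = 10; 10 > 10 — FAILS

Since the claim fails at x = 8, this value is a counterexample.

Answer: Yes, x = 8 is a counterexample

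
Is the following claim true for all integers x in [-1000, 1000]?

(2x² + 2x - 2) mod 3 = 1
The claim fails at x = 1:
x = 1: LHS = (2·1² + 2·1 - 2) mod 3 = 2 mod 3 = 2; 2 = 1 — FAILS

Because a single integer refutes it, the statement is false.

Answer: False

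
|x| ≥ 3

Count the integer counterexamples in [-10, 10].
Counterexamples in [-10, 10]: {-2, -1, 0, 1, 2}.

Counting them gives 5 values.

Answer: 5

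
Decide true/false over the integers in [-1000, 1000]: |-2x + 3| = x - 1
The claim fails at x = 0:
x = 0: LHS = |-2·0 + 3| = |3| = 3, RHS = 0 - 1 = -1; 3 = -1 — FAILS

Because a single integer refutes it, the statement is false.

Answer: False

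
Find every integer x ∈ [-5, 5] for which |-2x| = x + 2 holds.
Holds for: {2}
Fails for: {-5, -4, -3, -2, -1, 0, 1, 3, 4, 5}

Answer: {2}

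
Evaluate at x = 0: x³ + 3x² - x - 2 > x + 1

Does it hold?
x = 0: LHS = 0³ + 3·0² - 0 - 2 = -2, RHS = 0 + 1 = 1; -2 > 1 — FAILS

The relation fails at x = 0, so x = 0 is a counterexample.

Answer: No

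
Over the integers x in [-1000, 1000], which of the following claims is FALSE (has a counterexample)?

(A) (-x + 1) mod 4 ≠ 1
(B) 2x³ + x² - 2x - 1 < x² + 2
(A) x = 0: LHS = (-0 + 1) mod 4 = 1 mod 4 = 1; 1 ≠ 1 — FAILS
(B) x = 2: LHS = 2·2³ + 2² - 2·2 - 1 = 15, RHS = 2² + 2 = 6; 15 < 6 — FAILS

Answer: Both A and B are false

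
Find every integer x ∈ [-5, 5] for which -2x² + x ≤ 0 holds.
Over all integers in [-5, 5], LHS − RHS is largest at x = 0, where it equals 0:
x = 0: LHS = -2·0² + 0 = 0; 0 ≤ 0 — holds
At the ends of the range:
x = -5: LHS = -2·(-5)² + (-5) = -55; -55 ≤ 0 — holds
x = 5: LHS = -2·5² + 5 = -45; -45 ≤ 0 — holds
Hence LHS − RHS is never positive, i.e. LHS ≤ RHS throughout, so the relation holds for every integer in [-5, 5].

Answer: All integers in [-5, 5]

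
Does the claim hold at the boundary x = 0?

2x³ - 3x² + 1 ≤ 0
x = 0: LHS = 2·0³ - 3·0² + 1 = 1; 1 ≤ 0 — FAILS

The relation fails at x = 0, so x = 0 is a counterexample.

Answer: No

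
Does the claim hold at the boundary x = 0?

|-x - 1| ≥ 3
x = 0: LHS = |-0 - 1| = |-1| = 1; 1 ≥ 3 — FAILS

The relation fails at x = 0, so x = 0 is a counterexample.

Answer: No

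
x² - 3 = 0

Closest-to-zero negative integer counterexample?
Testing negative integers from -1 downward:
x = -1: LHS = (-1)² - 3 = -2; -2 = 0 — FAILS  ← closest negative counterexample to 0

Answer: x = -1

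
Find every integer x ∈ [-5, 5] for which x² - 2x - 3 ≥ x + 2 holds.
Holds for: {-5, -4, -3, -2, 5}
Fails for: {-1, 0, 1, 2, 3, 4}

Answer: {-5, -4, -3, -2, 5}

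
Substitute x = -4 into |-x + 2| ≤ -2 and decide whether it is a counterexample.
Substitute x = -4 into the relation:
x = -4: LHS = |-(-4) + 2| = |6| = 6; 6 ≤ -2 — FAILS

Since the claim fails at x = -4, this value is a counterexample.

Answer: Yes, x = -4 is a counterexample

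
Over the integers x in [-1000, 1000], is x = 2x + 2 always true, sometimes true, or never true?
Holds at x = -2: RHS = 2·(-2) + 2 = -2; -2 = -2 — holds
Fails at x = 0: RHS = 2·0 + 2 = 2; 0 = 2 — FAILS
It is satisfied by some integers in the range but not all.

Answer: Sometimes true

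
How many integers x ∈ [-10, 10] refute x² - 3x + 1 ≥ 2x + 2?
Counterexamples in [-10, 10]: {0, 1, 2, 3, 4, 5}.

Counting them gives 6 values.

Answer: 6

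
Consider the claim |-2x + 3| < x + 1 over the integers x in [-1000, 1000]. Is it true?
The claim fails at x = 0:
x = 0: LHS = |-2·0 + 3| = |3| = 3, RHS = 0 + 1 = 1; 3 < 1 — FAILS

Because a single integer refutes it, the statement is false.

Answer: False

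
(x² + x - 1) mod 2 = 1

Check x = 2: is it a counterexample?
Substitute x = 2 into the relation:
x = 2: LHS = (2² + 2 - 1) mod 2 = 5 mod 2 = 1; 1 = 1 — holds

The relation holds at x = 2, so it is not a counterexample.

Answer: No, x = 2 is not a counterexample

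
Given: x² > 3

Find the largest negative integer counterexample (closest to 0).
Testing negative integers from -1 downward:
x = -1: LHS = (-1)² = 1; 1 > 3 — FAILS  ← closest negative counterexample to 0

Answer: x = -1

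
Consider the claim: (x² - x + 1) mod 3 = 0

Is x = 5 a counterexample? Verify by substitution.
Substitute x = 5 into the relation:
x = 5: LHS = (5² - 5 + 1) mod 3 = 21 mod 3 = 0; 0 = 0 — holds

The claim holds here, so x = 5 is not a counterexample. (A counterexample exists elsewhere, e.g. x = 0.)

Answer: No, x = 5 is not a counterexample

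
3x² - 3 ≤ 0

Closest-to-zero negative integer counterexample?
Testing negative integers from -1 downward:
x = -1: LHS = 3·(-1)² - 3 = 0; 0 ≤ 0 — holds
x = -2: LHS = 3·(-2)² - 3 = 9; 9 ≤ 0 — FAILS  ← closest negative counterexample to 0

Answer: x = -2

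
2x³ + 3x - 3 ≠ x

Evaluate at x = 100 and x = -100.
x = 100: LHS = 2·100³ + 3·100 - 3 = 2000297; 2000297 ≠ 100 — holds
x = -100: LHS = 2·(-100)³ + 3·(-100) - 3 = -2000303; -2000303 ≠ -100 — holds

Answer: Yes, holds for both x = 100 and x = -100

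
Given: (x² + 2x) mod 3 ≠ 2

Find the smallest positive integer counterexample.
Testing positive integers:
x = 1: LHS = (1² + 2·1) mod 3 = 3 mod 3 = 0; 0 ≠ 2 — holds
x = 2: LHS = (2² + 2·2) mod 3 = 8 mod 3 = 2; 2 ≠ 2 — FAILS  ← smallest positive counterexample

Answer: x = 2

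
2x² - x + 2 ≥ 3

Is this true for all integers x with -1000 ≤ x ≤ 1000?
The claim fails at x = 0:
x = 0: LHS = 2·0² - 0 + 2 = 2; 2 ≥ 3 — FAILS

Because a single integer refutes it, the statement is false.

Answer: False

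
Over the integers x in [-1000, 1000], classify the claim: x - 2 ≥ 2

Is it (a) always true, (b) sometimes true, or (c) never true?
Holds at x = 4: LHS = 4 - 2 = 2; 2 ≥ 2 — holds
Fails at x = 0: LHS = 0 - 2 = -2; -2 ≥ 2 — FAILS
It is satisfied by some integers in the range but not all.

Answer: Sometimes true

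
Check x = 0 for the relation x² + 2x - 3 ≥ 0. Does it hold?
x = 0: LHS = 0² + 2·0 - 3 = -3; -3 ≥ 0 — FAILS

The relation fails at x = 0, so x = 0 is a counterexample.

Answer: No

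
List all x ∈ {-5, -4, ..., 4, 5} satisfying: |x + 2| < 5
Holds for: {-5, -4, -3, -2, -1, 0, 1, 2}
Fails for: {3, 4, 5}

Answer: {-5, -4, -3, -2, -1, 0, 1, 2}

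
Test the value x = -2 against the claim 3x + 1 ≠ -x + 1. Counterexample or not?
Substitute x = -2 into the relation:
x = -2: LHS = 3·(-2) + 1 = -5, RHS = -(-2) + 1 = 3; -5 ≠ 3 — holds

The claim holds here, so x = -2 is not a counterexample. (A counterexample exists elsewhere, e.g. x = 0.)

Answer: No, x = -2 is not a counterexample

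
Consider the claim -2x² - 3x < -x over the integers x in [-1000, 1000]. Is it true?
The claim fails at x = 0:
x = 0: LHS = -2·0² - 3·0 = 0, RHS = -0 = 0; 0 < 0 — FAILS

Because a single integer refutes it, the statement is false.

Answer: False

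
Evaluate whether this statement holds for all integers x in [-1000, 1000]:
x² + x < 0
The claim fails at x = 0:
x = 0: LHS = 0² + 0 = 0; 0 < 0 — FAILS

Because a single integer refutes it, the statement is false.

Answer: False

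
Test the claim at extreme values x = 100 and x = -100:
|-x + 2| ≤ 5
x = 100: LHS = |-100 + 2| = |-98| = 98; 98 ≤ 5 — FAILS
x = -100: LHS = |-(-100) + 2| = |102| = 102; 102 ≤ 5 — FAILS

Answer: No, fails for both x = 100 and x = -100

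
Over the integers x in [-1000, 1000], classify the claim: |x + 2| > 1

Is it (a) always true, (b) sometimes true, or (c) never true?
Holds at x = 0: LHS = |0 + 2| = |2| = 2; 2 > 1 — holds
Fails at x = -1: LHS = |(-1) + 2| = |1| = 1; 1 > 1 — FAILS
It is satisfied by some integers in the range but not all.

Answer: Sometimes true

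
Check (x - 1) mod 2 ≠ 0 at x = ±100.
x = 100: LHS = (100 - 1) mod 2 = 99 mod 2 = 1; 1 ≠ 0 — holds
x = -100: LHS = ((-100) - 1) mod 2 = (-101) mod 2 = 1; 1 ≠ 0 — holds

Answer: Yes, holds for both x = 100 and x = -100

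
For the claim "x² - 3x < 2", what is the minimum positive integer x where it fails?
Testing positive integers:
x = 1: LHS = 1² - 3·1 = -2; -2 < 2 — holds
x = 2: LHS = 2² - 3·2 = -2; -2 < 2 — holds
x = 3: LHS = 3² - 3·3 = 0; 0 < 2 — holds
x = 4: LHS = 4² - 3·4 = 4; 4 < 2 — FAILS  ← smallest positive counterexample

Answer: x = 4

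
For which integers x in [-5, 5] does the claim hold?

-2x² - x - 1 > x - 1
Over all integers in [-5, 5], LHS − RHS is largest at x = 0, where it equals 0:
x = 0: LHS = -2·0² - 0 - 1 = -1, RHS = 0 - 1 = -1; -1 > -1 — FAILS
At the ends of the range:
x = -5: LHS = -2·(-5)² - (-5) - 1 = -46, RHS = (-5) - 1 = -6; -46 > -6 — FAILS
x = 5: LHS = -2·5² - 5 - 1 = -56, RHS = 5 - 1 = 4; -56 > 4 — FAILS
Hence LHS − RHS is never positive, i.e. LHS ≤ RHS throughout, so the claimed relation (>) fails for every integer in [-5, 5].

Answer: None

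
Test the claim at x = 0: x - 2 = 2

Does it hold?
x = 0: LHS = 0 - 2 = -2; -2 = 2 — FAILS

The relation fails at x = 0, so x = 0 is a counterexample.

Answer: No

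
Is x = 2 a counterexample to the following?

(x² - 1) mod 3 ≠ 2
Substitute x = 2 into the relation:
x = 2: LHS = (2² - 1) mod 3 = 3 mod 3 = 0; 0 ≠ 2 — holds

The claim holds here, so x = 2 is not a counterexample. (A counterexample exists elsewhere, e.g. x = 0.)

Answer: No, x = 2 is not a counterexample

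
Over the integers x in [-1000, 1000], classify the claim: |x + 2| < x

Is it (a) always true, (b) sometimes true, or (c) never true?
Over all integers in [-1000, 1000], LHS − RHS is smallest at x = 0, where it equals 2:
x = 0: LHS = |0 + 2| = |2| = 2; 2 < 0 — FAILS
At the ends of the range:
x = -1000: LHS = |(-1000) + 2| = |-998| = 998; 998 < -1000 — FAILS
x = 1000: LHS = |1000 + 2| = |1002| = 1002; 1002 < 1000 — FAILS
Hence LHS − RHS is never negative, i.e. LHS ≥ RHS throughout, so the claimed relation (<) fails for every integer in [-1000, 1000].

No integer in the range satisfies it.

Answer: Never true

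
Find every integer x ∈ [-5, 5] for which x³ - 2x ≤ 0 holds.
Holds for: {-5, -4, -3, -2, 0, 1}
Fails for: {-1, 2, 3, 4, 5}

Answer: {-5, -4, -3, -2, 0, 1}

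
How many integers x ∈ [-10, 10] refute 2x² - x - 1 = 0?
Counterexamples in [-10, 10]: {-10, -9, -8, -7, -6, -5, -4, -3, -2, -1, 0, 2, 3, 4, 5, 6, 7, 8, 9, 10}.

Counting them gives 20 values.

Answer: 20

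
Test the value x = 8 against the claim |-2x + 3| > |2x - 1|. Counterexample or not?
Substitute x = 8 into the relation:
x = 8: LHS = |-2·8 + 3| = |-13| = 13, RHS = |2·8 - 1| = |15| = 15; 13 > 15 — FAILS

Since the claim fails at x = 8, this value is a counterexample.

Answer: Yes, x = 8 is a counterexample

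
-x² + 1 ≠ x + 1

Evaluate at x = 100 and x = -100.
x = 100: LHS = -100² + 1 = -9999, RHS = 100 + 1 = 101; -9999 ≠ 101 — holds
x = -100: LHS = -(-100)² + 1 = -9999, RHS = (-100) + 1 = -99; -9999 ≠ -99 — holds

Answer: Yes, holds for both x = 100 and x = -100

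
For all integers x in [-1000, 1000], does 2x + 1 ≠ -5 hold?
The claim fails at x = -3:
x = -3: LHS = 2·(-3) + 1 = -5; -5 ≠ -5 — FAILS

Because a single integer refutes it, the statement is false.

Answer: False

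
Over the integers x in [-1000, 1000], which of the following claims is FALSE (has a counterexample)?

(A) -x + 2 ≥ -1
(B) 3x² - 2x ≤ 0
(A) x = 4: LHS = -4 + 2 = -2; -2 ≥ -1 — FAILS
(B) x = 1: LHS = 3·1² - 2·1 = 1; 1 ≤ 0 — FAILS

Answer: Both A and B are false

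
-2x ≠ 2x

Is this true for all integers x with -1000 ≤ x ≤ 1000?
The claim fails at x = 0:
x = 0: LHS = -2·0 = 0, RHS = 2·0 = 0; 0 ≠ 0 — FAILS

Because a single integer refutes it, the statement is false.

Answer: False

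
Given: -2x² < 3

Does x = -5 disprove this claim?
Substitute x = -5 into the relation:
x = -5: LHS = -2·(-5)² = -50; -50 < 3 — holds

The relation holds at x = -5, so it is not a counterexample.

Answer: No, x = -5 is not a counterexample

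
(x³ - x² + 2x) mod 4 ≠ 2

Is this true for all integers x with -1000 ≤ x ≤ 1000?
The claim fails at x = 1:
x = 1: LHS = (1³ - 1² + 2·1) mod 4 = 2 mod 4 = 2; 2 ≠ 2 — FAILS

Because a single integer refutes it, the statement is false.

Answer: False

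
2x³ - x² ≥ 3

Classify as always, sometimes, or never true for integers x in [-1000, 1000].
Holds at x = 2: LHS = 2·2³ - 2² = 12; 12 ≥ 3 — holds
Fails at x = 0: LHS = 2·0³ - 0² = 0; 0 ≥ 3 — FAILS
It is satisfied by some integers in the range but not all.

Answer: Sometimes true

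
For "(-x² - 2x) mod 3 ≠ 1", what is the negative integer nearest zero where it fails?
Testing negative integers from -1 downward:
x = -1: LHS = (-(-1)² - 2·(-1)) mod 3 = 1 mod 3 = 1; 1 ≠ 1 — FAILS  ← closest negative counterexample to 0

Answer: x = -1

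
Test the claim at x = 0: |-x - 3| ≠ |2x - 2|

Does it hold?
x = 0: LHS = |-0 - 3| = |-3| = 3, RHS = |2·0 - 2| = |-2| = 2; 3 ≠ 2 — holds

The relation is satisfied at x = 0.

Answer: Yes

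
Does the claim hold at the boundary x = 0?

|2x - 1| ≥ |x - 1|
x = 0: LHS = |2·0 - 1| = |-1| = 1, RHS = |0 - 1| = |-1| = 1; 1 ≥ 1 — holds

The relation is satisfied at x = 0.

Answer: Yes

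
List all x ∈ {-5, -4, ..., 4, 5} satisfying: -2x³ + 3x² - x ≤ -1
Holds for: {2, 3, 4, 5}
Fails for: {-5, -4, -3, -2, -1, 0, 1}

Answer: {2, 3, 4, 5}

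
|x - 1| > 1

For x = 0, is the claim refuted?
Substitute x = 0 into the relation:
x = 0: LHS = |0 - 1| = |-1| = 1; 1 > 1 — FAILS

Since the claim fails at x = 0, this value is a counterexample.

Answer: Yes, x = 0 is a counterexample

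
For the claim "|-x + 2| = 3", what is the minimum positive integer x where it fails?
Testing positive integers:
x = 1: LHS = |-1 + 2| = |1| = 1; 1 = 3 — FAILS  ← smallest positive counterexample

Answer: x = 1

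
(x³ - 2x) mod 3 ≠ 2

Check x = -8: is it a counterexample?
Substitute x = -8 into the relation:
x = -8: LHS = ((-8)³ - 2·(-8)) mod 3 = (-496) mod 3 = 2; 2 ≠ 2 — FAILS

Since the claim fails at x = -8, this value is a counterexample.

Answer: Yes, x = -8 is a counterexample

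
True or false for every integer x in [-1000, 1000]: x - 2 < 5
The claim fails at x = 7:
x = 7: LHS = 7 - 2 = 5; 5 < 5 — FAILS

Because a single integer refutes it, the statement is false.

Answer: False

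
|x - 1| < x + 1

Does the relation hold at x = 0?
x = 0: LHS = |0 - 1| = |-1| = 1, RHS = 0 + 1 = 1; 1 < 1 — FAILS

The relation fails at x = 0, so x = 0 is a counterexample.

Answer: No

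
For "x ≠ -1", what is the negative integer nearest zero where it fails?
Testing negative integers from -1 downward:
x = -1: -1 ≠ -1 — FAILS  ← closest negative counterexample to 0

Answer: x = -1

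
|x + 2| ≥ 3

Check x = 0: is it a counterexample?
Substitute x = 0 into the relation:
x = 0: LHS = |0 + 2| = |2| = 2; 2 ≥ 3 — FAILS

Since the claim fails at x = 0, this value is a counterexample.

Answer: Yes, x = 0 is a counterexample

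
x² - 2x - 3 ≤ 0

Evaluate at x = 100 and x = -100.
x = 100: LHS = 100² - 2·100 - 3 = 9797; 9797 ≤ 0 — FAILS
x = -100: LHS = (-100)² - 2·(-100) - 3 = 10197; 10197 ≤ 0 — FAILS

Answer: No, fails for both x = 100 and x = -100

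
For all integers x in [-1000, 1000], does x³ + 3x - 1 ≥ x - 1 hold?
The claim fails at x = -1:
x = -1: LHS = (-1)³ + 3·(-1) - 1 = -5, RHS = (-1) - 1 = -2; -5 ≥ -2 — FAILS

Because a single integer refutes it, the statement is false.

Answer: False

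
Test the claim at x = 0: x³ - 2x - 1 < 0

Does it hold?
x = 0: LHS = 0³ - 2·0 - 1 = -1; -1 < 0 — holds

The relation is satisfied at x = 0.

Answer: Yes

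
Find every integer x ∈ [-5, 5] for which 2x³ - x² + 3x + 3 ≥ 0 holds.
Holds for: {0, 1, 2, 3, 4, 5}
Fails for: {-5, -4, -3, -2, -1}

Answer: {0, 1, 2, 3, 4, 5}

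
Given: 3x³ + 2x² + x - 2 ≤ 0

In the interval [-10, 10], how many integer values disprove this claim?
Counterexamples in [-10, 10]: {1, 2, 3, 4, 5, 6, 7, 8, 9, 10}.

Counting them gives 10 values.

Answer: 10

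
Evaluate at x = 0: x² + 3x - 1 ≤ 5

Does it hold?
x = 0: LHS = 0² + 3·0 - 1 = -1; -1 ≤ 5 — holds

The relation is satisfied at x = 0.

Answer: Yes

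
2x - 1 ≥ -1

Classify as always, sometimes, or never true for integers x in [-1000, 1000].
Holds at x = 0: LHS = 2·0 - 1 = -1; -1 ≥ -1 — holds
Fails at x = -1: LHS = 2·(-1) - 1 = -3; -3 ≥ -1 — FAILS
It is satisfied by some integers in the range but not all.

Answer: Sometimes true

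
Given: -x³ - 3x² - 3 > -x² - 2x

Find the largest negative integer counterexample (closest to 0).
Testing negative integers from -1 downward:
x = -1: LHS = -(-1)³ - 3·(-1)² - 3 = -5, RHS = -(-1)² - 2·(-1) = 1; -5 > 1 — FAILS  ← closest negative counterexample to 0

Answer: x = -1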